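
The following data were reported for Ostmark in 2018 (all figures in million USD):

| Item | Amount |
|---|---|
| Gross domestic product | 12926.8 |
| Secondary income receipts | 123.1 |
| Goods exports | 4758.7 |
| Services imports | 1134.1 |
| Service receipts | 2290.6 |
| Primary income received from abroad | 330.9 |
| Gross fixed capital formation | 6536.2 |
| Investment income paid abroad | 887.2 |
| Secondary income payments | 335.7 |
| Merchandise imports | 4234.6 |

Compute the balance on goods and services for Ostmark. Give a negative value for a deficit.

Goods balance = 4758.7 - 4234.6 = 524.1
Services balance = 2290.6 - 1134.1 = 1156.5
Trade balance (goods + services) = 524.1 + 1156.5 = 1680.6

1680.6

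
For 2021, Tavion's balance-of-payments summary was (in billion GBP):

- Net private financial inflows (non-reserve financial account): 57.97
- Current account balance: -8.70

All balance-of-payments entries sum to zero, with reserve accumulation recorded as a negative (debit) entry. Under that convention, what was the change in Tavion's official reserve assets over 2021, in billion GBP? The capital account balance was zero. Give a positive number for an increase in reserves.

Official reserve transactions balance = -((-8.70) + 57.97) = -49.27
An accumulation of reserves is recorded as a debit (negative entry), so the change in the stock of reserves is the negative of that balance.
Change in official reserves = -(-49.27) = 49.27

49.27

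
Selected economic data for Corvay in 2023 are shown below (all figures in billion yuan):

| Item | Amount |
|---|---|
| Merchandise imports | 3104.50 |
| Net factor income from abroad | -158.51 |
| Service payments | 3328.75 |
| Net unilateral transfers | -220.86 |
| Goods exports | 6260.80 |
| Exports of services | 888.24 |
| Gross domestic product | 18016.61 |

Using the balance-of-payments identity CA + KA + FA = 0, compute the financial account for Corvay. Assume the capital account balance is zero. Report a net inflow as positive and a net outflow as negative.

Goods balance = 6260.80 - 3104.50 = 3156.30
Services balance = 888.24 - 3328.75 = -2440.51
Trade balance (goods + services) = 3156.30 + (-2440.51) = 715.79
Net primary income = -158.51
Net secondary income = -220.86
Current account = 715.79 + (-158.51) + (-220.86) = 336.42
Financial account = -(336.42) = -336.42

-336.42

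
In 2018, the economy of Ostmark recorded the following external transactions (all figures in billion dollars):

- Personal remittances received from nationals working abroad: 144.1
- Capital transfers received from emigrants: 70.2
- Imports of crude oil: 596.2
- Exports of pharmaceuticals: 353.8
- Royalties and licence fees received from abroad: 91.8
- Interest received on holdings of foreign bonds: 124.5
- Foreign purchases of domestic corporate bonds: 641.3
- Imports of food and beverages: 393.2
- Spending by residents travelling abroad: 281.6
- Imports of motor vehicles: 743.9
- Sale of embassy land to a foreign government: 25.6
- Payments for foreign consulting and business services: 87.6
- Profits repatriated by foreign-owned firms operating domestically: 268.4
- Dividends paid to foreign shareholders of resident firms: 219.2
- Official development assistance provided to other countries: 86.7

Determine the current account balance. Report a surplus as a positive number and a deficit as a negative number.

-1962.6

Goods: -596.2 - 393.2 - 743.9 + 353.8 = -1379.5
Services: -281.6 + 91.8 - 87.6 = -277.4
Primary income: -219.2 - 268.4 + 124.5 = -363.1
Secondary income: 144.1 - 86.7 = 57.4
Current account = (-1379.5) + (-277.4) + (-363.1) + 57.4 = -1962.6
(Excluded from the current account — capital account: capital transfers received from emigrants 70.2, sale of embassy land to a foreign government 25.6; financial account: foreign purchases of domestic corporate bonds 641.3.)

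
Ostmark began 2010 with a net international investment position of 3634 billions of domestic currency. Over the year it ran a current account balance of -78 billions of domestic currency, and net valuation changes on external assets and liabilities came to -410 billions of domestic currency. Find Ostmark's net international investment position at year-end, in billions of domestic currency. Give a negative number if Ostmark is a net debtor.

Change in NIIP = current account + net valuation change = -78 + (-410) = -488
End-of-year NIIP = 3634 + (-488) = 3146

3146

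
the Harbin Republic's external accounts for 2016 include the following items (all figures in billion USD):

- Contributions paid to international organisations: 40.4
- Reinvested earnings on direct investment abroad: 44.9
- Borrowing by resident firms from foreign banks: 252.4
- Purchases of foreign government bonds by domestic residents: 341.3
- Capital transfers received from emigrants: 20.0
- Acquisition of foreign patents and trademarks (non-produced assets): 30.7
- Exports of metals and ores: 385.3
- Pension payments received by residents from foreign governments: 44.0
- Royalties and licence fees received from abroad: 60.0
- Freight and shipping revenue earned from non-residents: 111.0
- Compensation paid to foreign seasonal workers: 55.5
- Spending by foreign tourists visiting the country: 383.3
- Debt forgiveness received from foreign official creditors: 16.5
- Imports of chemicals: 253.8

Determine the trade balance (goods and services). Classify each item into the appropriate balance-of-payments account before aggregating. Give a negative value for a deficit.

Goods: -253.8 + 385.3 = 131.5
Services: 383.3 + 60.0 + 111.0 = 554.3
Trade balance = 131.5 + 554.3 = 685.8
(Excluded from the trade balance — secondary income: contributions paid to international organisations 40.4, pension payments received by residents from foreign governments 44.0; primary income: reinvested earnings on direct investment abroad 44.9, compensation paid to foreign seasonal workers 55.5; financial account: borrowing by resident firms from foreign banks 252.4, purchases of foreign government bonds by domestic residents 341.3; capital account: capital transfers received from emigrants 20.0, acquisition of foreign patents and trademarks (non-produced assets) 30.7, debt forgiveness received from foreign official creditors 16.5.)

685.8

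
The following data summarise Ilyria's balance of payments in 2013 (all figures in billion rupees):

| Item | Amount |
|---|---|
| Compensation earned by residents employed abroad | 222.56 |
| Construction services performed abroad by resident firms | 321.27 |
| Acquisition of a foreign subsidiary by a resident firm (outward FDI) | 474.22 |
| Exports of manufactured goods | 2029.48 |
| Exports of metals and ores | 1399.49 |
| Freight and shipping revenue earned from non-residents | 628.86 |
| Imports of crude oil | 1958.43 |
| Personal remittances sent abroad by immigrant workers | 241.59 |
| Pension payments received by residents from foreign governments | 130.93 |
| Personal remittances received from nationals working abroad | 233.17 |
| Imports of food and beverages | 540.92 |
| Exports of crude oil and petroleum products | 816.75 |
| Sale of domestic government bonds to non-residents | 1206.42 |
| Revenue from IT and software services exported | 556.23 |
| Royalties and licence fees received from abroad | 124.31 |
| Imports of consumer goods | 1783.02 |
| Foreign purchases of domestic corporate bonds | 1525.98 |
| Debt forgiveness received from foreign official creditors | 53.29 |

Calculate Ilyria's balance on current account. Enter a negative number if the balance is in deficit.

Goods: -1958.43 - 540.92 + 2029.48 - 1783.02 + 816.75 + 1399.49 = -36.65
Services: 124.31 + 628.86 + 556.23 + 321.27 = 1630.67
Primary income: 222.56
Secondary income: 130.93 + 233.17 - 241.59 = 122.51
Current account = (-36.65) + 1630.67 + 222.56 + 122.51 = 1939.09
(Excluded from the current account — financial account: acquisition of a foreign subsidiary by a resident firm (outward FDI) 474.22, sale of domestic government bonds to non-residents 1206.42, foreign purchases of domestic corporate bonds 1525.98; capital account: debt forgiveness received from foreign official creditors 53.29.)

1939.09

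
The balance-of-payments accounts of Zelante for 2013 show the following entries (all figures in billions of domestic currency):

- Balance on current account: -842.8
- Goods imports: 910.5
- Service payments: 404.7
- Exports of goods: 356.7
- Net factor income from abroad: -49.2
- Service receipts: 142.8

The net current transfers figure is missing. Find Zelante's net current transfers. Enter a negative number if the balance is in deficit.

Current account = goods balance + services balance + net primary income + net secondary income
Sum of the known components = -864.9
Net current transfers = CA - (known components) = -842.8 - (-864.9) = 22.1

22.1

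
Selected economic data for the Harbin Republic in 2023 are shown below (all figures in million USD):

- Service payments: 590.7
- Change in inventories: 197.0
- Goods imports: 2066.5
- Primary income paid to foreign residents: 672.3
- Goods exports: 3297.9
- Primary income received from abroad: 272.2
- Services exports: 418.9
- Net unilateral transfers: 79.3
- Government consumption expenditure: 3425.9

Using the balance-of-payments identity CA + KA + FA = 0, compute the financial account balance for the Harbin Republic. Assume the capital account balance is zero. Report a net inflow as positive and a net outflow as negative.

Goods balance = 3297.9 - 2066.5 = 1231.4
Services balance = 418.9 - 590.7 = -171.8
Trade balance (goods + services) = 1231.4 + (-171.8) = 1059.6
Net primary income = 272.2 - 672.3 = -400.1
Net secondary income = 79.3
Current account = 1059.6 + (-400.1) + 79.3 = 738.8
Financial account = -(738.8) = -738.8

-738.8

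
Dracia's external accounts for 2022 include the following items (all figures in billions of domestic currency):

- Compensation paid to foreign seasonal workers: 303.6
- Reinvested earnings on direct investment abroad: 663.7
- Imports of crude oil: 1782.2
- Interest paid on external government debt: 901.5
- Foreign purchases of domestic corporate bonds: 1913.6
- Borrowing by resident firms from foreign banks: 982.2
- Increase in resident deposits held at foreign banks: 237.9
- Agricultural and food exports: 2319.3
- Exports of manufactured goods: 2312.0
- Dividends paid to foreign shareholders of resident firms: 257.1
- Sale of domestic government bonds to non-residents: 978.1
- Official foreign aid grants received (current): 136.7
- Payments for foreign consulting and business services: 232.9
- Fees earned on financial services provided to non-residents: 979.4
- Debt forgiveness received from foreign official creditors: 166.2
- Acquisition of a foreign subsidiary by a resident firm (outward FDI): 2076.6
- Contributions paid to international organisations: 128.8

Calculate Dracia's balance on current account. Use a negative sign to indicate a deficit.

Goods: -1782.2 + 2319.3 + 2312.0 = 2849.1
Services: 979.4 - 232.9 = 746.5
Primary income: -257.1 - 901.5 - 303.6 + 663.7 = -798.5
Secondary income: -128.8 + 136.7 = 7.9
Current account = 2849.1 + 746.5 + (-798.5) + 7.9 = 2805.0
(Excluded from the current account — financial account: foreign purchases of domestic corporate bonds 1913.6, borrowing by resident firms from foreign banks 982.2, increase in resident deposits held at foreign banks 237.9, sale of domestic government bonds to non-residents 978.1, acquisition of a foreign subsidiary by a resident firm (outward FDI) 2076.6; capital account: debt forgiveness received from foreign official creditors 166.2.)

2805.0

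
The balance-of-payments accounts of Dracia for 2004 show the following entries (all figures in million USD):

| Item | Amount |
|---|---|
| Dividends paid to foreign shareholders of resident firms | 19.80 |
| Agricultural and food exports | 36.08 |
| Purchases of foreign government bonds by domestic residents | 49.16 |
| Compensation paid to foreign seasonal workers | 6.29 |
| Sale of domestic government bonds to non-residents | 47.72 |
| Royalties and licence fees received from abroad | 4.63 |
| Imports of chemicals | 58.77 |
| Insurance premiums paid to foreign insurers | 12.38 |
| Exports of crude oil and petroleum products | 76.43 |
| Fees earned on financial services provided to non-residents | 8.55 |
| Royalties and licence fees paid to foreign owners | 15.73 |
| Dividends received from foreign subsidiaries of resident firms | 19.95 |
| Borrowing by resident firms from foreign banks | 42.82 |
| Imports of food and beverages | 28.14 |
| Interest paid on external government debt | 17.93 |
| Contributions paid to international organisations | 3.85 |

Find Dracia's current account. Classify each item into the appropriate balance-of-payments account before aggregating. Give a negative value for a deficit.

-17.25

Goods: 36.08 + 76.43 - 28.14 - 58.77 = 25.60
Services: -12.38 - 15.73 + 8.55 + 4.63 = -14.93
Primary income: -6.29 + 19.95 - 19.80 - 17.93 = -24.07
Secondary income: -3.85
Current account = 25.60 + (-14.93) + (-24.07) + (-3.85) = -17.25
(Excluded from the current account — financial account: purchases of foreign government bonds by domestic residents 49.16, sale of domestic government bonds to non-residents 47.72, borrowing by resident firms from foreign banks 42.82.)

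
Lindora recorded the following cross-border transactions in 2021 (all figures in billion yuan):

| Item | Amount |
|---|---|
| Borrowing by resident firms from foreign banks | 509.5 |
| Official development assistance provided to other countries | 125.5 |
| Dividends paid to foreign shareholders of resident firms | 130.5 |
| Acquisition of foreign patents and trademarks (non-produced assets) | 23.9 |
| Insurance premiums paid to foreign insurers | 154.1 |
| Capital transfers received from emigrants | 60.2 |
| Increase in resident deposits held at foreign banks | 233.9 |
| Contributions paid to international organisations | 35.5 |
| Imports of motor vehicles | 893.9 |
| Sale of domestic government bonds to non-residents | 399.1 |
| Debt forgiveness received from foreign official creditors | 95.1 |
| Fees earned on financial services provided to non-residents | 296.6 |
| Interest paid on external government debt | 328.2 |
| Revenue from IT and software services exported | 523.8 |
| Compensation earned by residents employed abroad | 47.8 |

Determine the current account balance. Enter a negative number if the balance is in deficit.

-799.5

Goods: -893.9
Services: -154.1 + 296.6 + 523.8 = 666.3
Primary income: -130.5 + 47.8 - 328.2 = -410.9
Secondary income: -125.5 - 35.5 = -161.0
Current account = (-893.9) + 666.3 + (-410.9) + (-161.0) = -799.5
(Excluded from the current account — financial account: borrowing by resident firms from foreign banks 509.5, increase in resident deposits held at foreign banks 233.9, sale of domestic government bonds to non-residents 399.1; capital account: acquisition of foreign patents and trademarks (non-produced assets) 23.9, capital transfers received from emigrants 60.2, debt forgiveness received from foreign official creditors 95.1.)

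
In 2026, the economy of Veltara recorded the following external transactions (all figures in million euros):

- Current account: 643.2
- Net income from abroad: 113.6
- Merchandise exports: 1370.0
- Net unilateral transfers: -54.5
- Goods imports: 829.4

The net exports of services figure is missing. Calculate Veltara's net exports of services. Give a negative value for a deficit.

43.5

Current account = goods balance + services balance + net primary income + net secondary income
Sum of the known components = 599.7
Net exports of services = CA - (known components) = 643.2 - 599.7 = 43.5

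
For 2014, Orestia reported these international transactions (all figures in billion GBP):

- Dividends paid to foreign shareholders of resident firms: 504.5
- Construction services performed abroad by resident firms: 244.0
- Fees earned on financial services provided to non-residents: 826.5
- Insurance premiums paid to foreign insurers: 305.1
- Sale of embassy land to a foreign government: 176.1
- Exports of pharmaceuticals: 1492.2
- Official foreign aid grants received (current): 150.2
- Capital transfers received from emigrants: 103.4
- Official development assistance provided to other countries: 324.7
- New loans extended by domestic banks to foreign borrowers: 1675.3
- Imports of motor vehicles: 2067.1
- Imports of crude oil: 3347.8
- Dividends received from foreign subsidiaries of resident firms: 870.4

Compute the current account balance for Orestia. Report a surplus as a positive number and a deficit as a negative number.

Goods: 1492.2 - 2067.1 - 3347.8 = -3922.7
Services: -305.1 + 826.5 + 244.0 = 765.4
Primary income: -504.5 + 870.4 = 365.9
Secondary income: -324.7 + 150.2 = -174.5
Current account = (-3922.7) + 765.4 + 365.9 + (-174.5) = -2965.9
(Excluded from the current account — capital account: sale of embassy land to a foreign government 176.1, capital transfers received from emigrants 103.4; financial account: new loans extended by domestic banks to foreign borrowers 1675.3.)

-2965.9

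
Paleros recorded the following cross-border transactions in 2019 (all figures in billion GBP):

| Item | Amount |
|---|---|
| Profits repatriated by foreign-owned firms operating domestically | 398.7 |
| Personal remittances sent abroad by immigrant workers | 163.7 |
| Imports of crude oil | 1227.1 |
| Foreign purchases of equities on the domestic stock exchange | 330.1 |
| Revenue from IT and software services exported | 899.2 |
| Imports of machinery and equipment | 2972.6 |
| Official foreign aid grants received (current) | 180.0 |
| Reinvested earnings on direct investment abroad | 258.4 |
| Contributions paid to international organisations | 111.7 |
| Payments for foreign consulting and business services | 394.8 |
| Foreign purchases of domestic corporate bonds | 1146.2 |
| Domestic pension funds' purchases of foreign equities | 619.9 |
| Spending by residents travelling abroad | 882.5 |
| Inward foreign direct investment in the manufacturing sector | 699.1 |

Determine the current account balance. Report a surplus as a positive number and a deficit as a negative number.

-4813.5

Goods: -2972.6 - 1227.1 = -4199.7
Services: 899.2 - 394.8 - 882.5 = -378.1
Primary income: 258.4 - 398.7 = -140.3
Secondary income: -111.7 - 163.7 + 180.0 = -95.4
Current account = (-4199.7) + (-378.1) + (-140.3) + (-95.4) = -4813.5
(Excluded from the current account — financial account: foreign purchases of equities on the domestic stock exchange 330.1, foreign purchases of domestic corporate bonds 1146.2, domestic pension funds' purchases of foreign equities 619.9, inward foreign direct investment in the manufacturing sector 699.1.)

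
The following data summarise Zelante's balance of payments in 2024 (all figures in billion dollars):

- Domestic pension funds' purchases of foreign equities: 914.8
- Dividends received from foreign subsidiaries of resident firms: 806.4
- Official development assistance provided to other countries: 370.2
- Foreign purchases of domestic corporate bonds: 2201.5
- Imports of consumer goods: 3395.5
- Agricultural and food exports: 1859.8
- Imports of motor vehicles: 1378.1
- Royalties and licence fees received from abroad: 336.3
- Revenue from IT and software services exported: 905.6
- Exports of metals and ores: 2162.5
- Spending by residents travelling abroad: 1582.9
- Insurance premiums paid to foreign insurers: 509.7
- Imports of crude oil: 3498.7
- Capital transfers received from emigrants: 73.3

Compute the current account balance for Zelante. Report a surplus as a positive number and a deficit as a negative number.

Goods: 1859.8 - 3395.5 - 1378.1 + 2162.5 - 3498.7 = -4250.0
Services: -509.7 - 1582.9 + 336.3 + 905.6 = -850.7
Primary income: 806.4
Secondary income: -370.2
Current account = (-4250.0) + (-850.7) + 806.4 + (-370.2) = -4664.5
(Excluded from the current account — financial account: domestic pension funds' purchases of foreign equities 914.8, foreign purchases of domestic corporate bonds 2201.5; capital account: capital transfers received from emigrants 73.3.)

-4664.5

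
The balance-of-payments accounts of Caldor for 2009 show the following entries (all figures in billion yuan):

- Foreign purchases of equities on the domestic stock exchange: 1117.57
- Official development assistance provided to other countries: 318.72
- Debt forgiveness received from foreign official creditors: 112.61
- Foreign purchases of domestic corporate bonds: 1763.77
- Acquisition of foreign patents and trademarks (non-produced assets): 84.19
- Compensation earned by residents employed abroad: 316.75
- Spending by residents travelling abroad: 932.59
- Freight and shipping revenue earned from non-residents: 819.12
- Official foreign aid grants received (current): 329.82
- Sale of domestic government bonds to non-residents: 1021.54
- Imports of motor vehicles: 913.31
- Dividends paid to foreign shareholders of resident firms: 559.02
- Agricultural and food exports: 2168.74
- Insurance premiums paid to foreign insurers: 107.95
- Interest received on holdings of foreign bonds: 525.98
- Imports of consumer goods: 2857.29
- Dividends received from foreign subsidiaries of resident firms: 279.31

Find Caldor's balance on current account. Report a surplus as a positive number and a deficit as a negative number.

Goods: 2168.74 - 2857.29 - 913.31 = -1601.86
Services: -932.59 - 107.95 + 819.12 = -221.42
Primary income: -559.02 + 279.31 + 316.75 + 525.98 = 563.02
Secondary income: 329.82 - 318.72 = 11.10
Current account = (-1601.86) + (-221.42) + 563.02 + 11.10 = -1249.16
(Excluded from the current account — financial account: foreign purchases of equities on the domestic stock exchange 1117.57, foreign purchases of domestic corporate bonds 1763.77, sale of domestic government bonds to non-residents 1021.54; capital account: debt forgiveness received from foreign official creditors 112.61, acquisition of foreign patents and trademarks (non-produced assets) 84.19.)

-1249.16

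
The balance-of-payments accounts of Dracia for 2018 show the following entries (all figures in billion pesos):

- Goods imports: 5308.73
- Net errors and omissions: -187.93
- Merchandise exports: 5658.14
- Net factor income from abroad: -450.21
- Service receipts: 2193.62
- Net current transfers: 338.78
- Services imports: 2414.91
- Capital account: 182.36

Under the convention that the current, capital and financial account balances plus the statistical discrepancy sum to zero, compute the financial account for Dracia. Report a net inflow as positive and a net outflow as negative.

Goods balance = 5658.14 - 5308.73 = 349.41
Services balance = 2193.62 - 2414.91 = -221.29
Trade balance (goods + services) = 349.41 + (-221.29) = 128.12
Net primary income = -450.21
Net secondary income = 338.78
Current account = 128.12 + (-450.21) + 338.78 = 16.69
Financial account = -(16.69 + 182.36 + (-187.93)) = -11.12

-11.12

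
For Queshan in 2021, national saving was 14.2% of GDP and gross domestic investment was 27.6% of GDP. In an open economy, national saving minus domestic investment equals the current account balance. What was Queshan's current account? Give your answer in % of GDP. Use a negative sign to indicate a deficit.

-13.4

CA = S - I = 14.2 - 27.6 = -13.4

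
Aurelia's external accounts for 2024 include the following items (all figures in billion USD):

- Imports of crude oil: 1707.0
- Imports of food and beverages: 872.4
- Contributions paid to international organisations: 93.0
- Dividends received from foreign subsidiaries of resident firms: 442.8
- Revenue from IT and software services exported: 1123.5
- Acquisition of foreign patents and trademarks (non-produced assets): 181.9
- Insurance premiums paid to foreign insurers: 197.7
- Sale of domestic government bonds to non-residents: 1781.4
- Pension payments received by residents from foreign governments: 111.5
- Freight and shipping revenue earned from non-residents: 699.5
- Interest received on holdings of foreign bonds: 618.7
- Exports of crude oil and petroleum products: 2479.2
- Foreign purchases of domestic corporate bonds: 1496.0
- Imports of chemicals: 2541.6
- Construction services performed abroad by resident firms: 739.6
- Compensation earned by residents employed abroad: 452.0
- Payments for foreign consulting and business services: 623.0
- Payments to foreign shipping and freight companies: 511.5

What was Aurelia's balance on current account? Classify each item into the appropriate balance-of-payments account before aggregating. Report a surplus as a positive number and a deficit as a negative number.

120.6

Goods: -872.4 + 2479.2 - 2541.6 - 1707.0 = -2641.8
Services: -623.0 - 197.7 - 511.5 + 1123.5 + 739.6 + 699.5 = 1230.4
Primary income: 442.8 + 452.0 + 618.7 = 1513.5
Secondary income: -93.0 + 111.5 = 18.5
Current account = (-2641.8) + 1230.4 + 1513.5 + 18.5 = 120.6
(Excluded from the current account — capital account: acquisition of foreign patents and trademarks (non-produced assets) 181.9; financial account: sale of domestic government bonds to non-residents 1781.4, foreign purchases of domestic corporate bonds 1496.0.)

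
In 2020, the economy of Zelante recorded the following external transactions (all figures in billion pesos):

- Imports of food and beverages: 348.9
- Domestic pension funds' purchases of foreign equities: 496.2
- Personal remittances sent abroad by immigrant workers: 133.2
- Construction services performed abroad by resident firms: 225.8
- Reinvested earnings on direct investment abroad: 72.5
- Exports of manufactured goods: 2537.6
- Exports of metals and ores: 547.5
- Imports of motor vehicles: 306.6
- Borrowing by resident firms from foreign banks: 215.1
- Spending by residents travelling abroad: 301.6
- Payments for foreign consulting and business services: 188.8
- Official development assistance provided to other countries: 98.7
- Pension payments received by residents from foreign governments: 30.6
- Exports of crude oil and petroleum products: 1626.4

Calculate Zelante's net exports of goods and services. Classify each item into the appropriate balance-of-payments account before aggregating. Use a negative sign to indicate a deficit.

3791.4

Goods: 547.5 - 348.9 + 1626.4 - 306.6 + 2537.6 = 4056.0
Services: -188.8 + 225.8 - 301.6 = -264.6
Trade balance = 4056.0 + (-264.6) = 3791.4
(Excluded from the trade balance — financial account: domestic pension funds' purchases of foreign equities 496.2, borrowing by resident firms from foreign banks 215.1; secondary income: personal remittances sent abroad by immigrant workers 133.2, official development assistance provided to other countries 98.7, pension payments received by residents from foreign governments 30.6; primary income: reinvested earnings on direct investment abroad 72.5.)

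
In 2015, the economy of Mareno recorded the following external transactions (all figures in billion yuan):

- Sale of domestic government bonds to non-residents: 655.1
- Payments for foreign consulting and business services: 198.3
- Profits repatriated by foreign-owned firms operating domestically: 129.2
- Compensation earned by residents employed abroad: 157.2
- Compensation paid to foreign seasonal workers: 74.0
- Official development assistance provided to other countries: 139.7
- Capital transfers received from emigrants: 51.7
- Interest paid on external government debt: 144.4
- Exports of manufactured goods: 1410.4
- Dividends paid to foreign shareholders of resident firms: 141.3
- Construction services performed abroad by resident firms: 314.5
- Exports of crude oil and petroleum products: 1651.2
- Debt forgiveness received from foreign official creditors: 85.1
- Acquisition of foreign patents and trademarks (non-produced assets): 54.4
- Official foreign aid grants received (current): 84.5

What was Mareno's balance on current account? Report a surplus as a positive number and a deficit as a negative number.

2790.9

Goods: 1651.2 + 1410.4 = 3061.6
Services: 314.5 - 198.3 = 116.2
Primary income: -129.2 - 144.4 - 141.3 - 74.0 + 157.2 = -331.7
Secondary income: -139.7 + 84.5 = -55.2
Current account = 3061.6 + 116.2 + (-331.7) + (-55.2) = 2790.9
(Excluded from the current account — financial account: sale of domestic government bonds to non-residents 655.1; capital account: capital transfers received from emigrants 51.7, debt forgiveness received from foreign official creditors 85.1, acquisition of foreign patents and trademarks (non-produced assets) 54.4.)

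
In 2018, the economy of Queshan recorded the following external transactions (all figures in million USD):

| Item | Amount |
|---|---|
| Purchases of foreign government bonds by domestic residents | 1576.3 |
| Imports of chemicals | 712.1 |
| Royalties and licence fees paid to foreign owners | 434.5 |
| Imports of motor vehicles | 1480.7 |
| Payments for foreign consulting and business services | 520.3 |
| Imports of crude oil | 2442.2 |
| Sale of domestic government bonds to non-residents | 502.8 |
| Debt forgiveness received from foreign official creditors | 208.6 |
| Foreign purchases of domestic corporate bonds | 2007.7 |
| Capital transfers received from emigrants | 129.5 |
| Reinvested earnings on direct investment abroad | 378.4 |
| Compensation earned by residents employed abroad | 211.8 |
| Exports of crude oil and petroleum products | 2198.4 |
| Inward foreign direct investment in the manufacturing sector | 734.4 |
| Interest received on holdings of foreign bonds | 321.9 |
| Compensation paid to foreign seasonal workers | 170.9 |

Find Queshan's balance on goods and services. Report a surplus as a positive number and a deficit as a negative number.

-3391.4

Goods: -2442.2 - 712.1 - 1480.7 + 2198.4 = -2436.6
Services: -434.5 - 520.3 = -954.8
Trade balance = -2436.6 + (-954.8) = -3391.4
(Excluded from the trade balance — financial account: purchases of foreign government bonds by domestic residents 1576.3, sale of domestic government bonds to non-residents 502.8, foreign purchases of domestic corporate bonds 2007.7, inward foreign direct investment in the manufacturing sector 734.4; capital account: debt forgiveness received from foreign official creditors 208.6, capital transfers received from emigrants 129.5; primary income: reinvested earnings on direct investment abroad 378.4, compensation earned by residents employed abroad 211.8, interest received on holdings of foreign bonds 321.9, compensation paid to foreign seasonal workers 170.9.)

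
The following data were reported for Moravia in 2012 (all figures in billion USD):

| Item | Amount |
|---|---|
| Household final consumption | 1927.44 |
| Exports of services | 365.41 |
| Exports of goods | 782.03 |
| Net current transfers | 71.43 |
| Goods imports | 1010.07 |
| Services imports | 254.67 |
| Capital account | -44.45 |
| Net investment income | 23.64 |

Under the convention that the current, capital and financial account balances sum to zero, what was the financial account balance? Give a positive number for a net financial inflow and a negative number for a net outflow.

Goods balance = 782.03 - 1010.07 = -228.04
Services balance = 365.41 - 254.67 = 110.74
Trade balance (goods + services) = -228.04 + 110.74 = -117.30
Net primary income = 23.64
Net secondary income = 71.43
Current account = -117.30 + 23.64 + 71.43 = -22.23
Financial account = -(-22.23 + (-44.45)) = 66.68

66.68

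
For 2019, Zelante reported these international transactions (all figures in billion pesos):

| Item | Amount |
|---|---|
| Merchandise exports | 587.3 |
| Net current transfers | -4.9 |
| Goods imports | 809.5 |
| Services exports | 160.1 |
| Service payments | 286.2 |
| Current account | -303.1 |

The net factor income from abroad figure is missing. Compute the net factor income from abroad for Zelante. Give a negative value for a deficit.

Current account = goods balance + services balance + net primary income + net secondary income
Sum of the known components = -353.2
Net factor income from abroad = CA - (known components) = -303.1 - (-353.2) = 50.1

50.1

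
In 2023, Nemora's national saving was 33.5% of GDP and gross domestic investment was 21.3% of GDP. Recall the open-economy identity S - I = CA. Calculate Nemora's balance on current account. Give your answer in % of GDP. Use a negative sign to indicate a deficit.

12.2

S - I = CA (net lending to the rest of the world).
CA = S - I = 33.5 - 21.3 = 12.2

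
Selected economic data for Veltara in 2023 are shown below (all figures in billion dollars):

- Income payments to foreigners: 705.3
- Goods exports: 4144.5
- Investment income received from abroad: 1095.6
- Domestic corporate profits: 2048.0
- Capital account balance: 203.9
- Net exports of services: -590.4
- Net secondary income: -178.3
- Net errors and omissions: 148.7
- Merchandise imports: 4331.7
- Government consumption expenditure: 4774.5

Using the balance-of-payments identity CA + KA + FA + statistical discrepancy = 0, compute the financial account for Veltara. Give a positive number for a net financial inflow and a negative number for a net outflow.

Goods balance = 4144.5 - 4331.7 = -187.2
Services balance = -590.4
Trade balance (goods + services) = -187.2 + (-590.4) = -777.6
Net primary income = 1095.6 - 705.3 = 390.3
Net secondary income = -178.3
Current account = -777.6 + 390.3 + (-178.3) = -565.6
Financial account = -(-565.6 + 203.9 + 148.7) = 213.0

213.0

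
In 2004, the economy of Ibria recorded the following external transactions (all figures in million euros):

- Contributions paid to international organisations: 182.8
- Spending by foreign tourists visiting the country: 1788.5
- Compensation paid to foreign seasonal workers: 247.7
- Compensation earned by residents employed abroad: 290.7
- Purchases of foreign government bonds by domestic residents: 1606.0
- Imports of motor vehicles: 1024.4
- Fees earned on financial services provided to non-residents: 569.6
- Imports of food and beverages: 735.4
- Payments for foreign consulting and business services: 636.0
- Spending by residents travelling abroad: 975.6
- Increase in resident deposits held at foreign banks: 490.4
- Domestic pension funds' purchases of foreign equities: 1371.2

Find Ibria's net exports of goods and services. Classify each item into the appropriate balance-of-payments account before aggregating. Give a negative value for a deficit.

-1013.3

Goods: -1024.4 - 735.4 = -1759.8
Services: 569.6 + 1788.5 - 975.6 - 636.0 = 746.5
Trade balance = -1759.8 + 746.5 = -1013.3
(Excluded from the trade balance — secondary income: contributions paid to international organisations 182.8; primary income: compensation paid to foreign seasonal workers 247.7, compensation earned by residents employed abroad 290.7; financial account: purchases of foreign government bonds by domestic residents 1606.0, increase in resident deposits held at foreign banks 490.4, domestic pension funds' purchases of foreign equities 1371.2.)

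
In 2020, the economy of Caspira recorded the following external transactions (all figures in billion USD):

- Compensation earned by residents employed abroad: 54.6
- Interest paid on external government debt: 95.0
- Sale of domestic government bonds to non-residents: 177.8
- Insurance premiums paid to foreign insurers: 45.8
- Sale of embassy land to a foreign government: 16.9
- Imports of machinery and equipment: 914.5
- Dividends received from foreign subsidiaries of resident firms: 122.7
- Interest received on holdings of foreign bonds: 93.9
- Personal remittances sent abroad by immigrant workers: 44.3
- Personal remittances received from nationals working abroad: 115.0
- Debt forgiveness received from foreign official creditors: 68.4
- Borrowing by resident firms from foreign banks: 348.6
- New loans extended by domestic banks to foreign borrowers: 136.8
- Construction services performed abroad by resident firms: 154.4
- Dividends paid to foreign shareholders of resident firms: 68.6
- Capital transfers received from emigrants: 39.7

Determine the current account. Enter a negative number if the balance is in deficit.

Goods: -914.5
Services: -45.8 + 154.4 = 108.6
Primary income: 93.9 + 54.6 - 95.0 - 68.6 + 122.7 = 107.6
Secondary income: 115.0 - 44.3 = 70.7
Current account = (-914.5) + 108.6 + 107.6 + 70.7 = -627.6
(Excluded from the current account — financial account: sale of domestic government bonds to non-residents 177.8, borrowing by resident firms from foreign banks 348.6, new loans extended by domestic banks to foreign borrowers 136.8; capital account: sale of embassy land to a foreign government 16.9, debt forgiveness received from foreign official creditors 68.4, capital transfers received from emigrants 39.7.)

-627.6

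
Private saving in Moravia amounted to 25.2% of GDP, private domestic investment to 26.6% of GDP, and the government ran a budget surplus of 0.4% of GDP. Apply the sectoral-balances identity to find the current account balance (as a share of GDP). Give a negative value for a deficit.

-1.0

By the sectoral-balances identity, CA = (S_private - I) + (T - G).
Private balance = 25.2 - 26.6 = -1.4
Government balance (T - G) = 0.4
CA = -1.4 + 0.4 = -1.0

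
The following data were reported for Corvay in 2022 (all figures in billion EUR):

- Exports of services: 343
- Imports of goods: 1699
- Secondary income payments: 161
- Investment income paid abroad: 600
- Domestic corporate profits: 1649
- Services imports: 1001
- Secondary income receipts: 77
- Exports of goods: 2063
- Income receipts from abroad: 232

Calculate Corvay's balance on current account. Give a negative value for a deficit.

-746

Goods balance = 2063 - 1699 = 364
Services balance = 343 - 1001 = -658
Trade balance (goods + services) = 364 + (-658) = -294
Net primary income = 232 - 600 = -368
Net secondary income = 77 - 161 = -84
Current account = -294 + (-368) + (-84) = -746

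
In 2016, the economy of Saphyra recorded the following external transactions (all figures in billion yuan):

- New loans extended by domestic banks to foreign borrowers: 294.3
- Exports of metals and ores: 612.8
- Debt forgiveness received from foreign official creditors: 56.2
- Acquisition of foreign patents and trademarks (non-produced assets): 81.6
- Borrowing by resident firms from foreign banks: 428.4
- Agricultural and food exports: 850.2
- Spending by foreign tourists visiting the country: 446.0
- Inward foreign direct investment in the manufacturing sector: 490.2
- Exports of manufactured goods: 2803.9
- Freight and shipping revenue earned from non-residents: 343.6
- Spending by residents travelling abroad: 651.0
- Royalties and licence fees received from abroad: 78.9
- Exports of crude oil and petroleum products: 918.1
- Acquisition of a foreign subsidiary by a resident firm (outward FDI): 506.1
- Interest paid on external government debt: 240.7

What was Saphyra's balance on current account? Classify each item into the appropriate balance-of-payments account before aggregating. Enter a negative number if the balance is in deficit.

5161.8

Goods: 918.1 + 850.2 + 2803.9 + 612.8 = 5185.0
Services: -651.0 + 343.6 + 446.0 + 78.9 = 217.5
Primary income: -240.7
Current account = 5185.0 + 217.5 + (-240.7) = 5161.8
(Excluded from the current account — financial account: new loans extended by domestic banks to foreign borrowers 294.3, borrowing by resident firms from foreign banks 428.4, inward foreign direct investment in the manufacturing sector 490.2, acquisition of a foreign subsidiary by a resident firm (outward FDI) 506.1; capital account: debt forgiveness received from foreign official creditors 56.2, acquisition of foreign patents and trademarks (non-produced assets) 81.6.)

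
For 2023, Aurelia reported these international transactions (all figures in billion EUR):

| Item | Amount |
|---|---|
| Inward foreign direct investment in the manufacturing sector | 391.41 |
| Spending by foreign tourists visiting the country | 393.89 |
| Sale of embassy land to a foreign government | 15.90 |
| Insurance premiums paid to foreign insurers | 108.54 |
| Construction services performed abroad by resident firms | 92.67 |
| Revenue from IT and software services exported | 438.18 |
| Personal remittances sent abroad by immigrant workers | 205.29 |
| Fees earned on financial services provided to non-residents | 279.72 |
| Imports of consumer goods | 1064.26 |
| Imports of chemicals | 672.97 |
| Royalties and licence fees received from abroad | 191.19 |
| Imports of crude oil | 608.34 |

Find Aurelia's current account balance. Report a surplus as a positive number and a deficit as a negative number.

Goods: -608.34 - 672.97 - 1064.26 = -2345.57
Services: 191.19 + 393.89 - 108.54 + 92.67 + 279.72 + 438.18 = 1287.11
Secondary income: -205.29
Current account = (-2345.57) + 1287.11 + (-205.29) = -1263.75
(Excluded from the current account — financial account: inward foreign direct investment in the manufacturing sector 391.41; capital account: sale of embassy land to a foreign government 15.90.)

-1263.75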